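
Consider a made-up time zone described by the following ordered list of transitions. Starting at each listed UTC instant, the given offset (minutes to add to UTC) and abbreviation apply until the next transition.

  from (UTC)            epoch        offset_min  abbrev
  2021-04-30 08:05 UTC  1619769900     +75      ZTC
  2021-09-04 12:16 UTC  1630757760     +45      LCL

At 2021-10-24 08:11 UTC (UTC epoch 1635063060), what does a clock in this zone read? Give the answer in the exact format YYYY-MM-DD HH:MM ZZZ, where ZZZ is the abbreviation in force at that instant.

2021-10-24 08:56 LCL

Query: 2021-10-24 08:11 UTC
Rule 2/2 (LCL, +00:45): 2021-09-04 12:16 UTC ≤ query < +∞
8·60 + 11 + 45 = 536 min
536 = 0·1440 + 536; 536 = 8·60 + 56 → 08:56, same day
→ 2021-10-24 08:56 LCL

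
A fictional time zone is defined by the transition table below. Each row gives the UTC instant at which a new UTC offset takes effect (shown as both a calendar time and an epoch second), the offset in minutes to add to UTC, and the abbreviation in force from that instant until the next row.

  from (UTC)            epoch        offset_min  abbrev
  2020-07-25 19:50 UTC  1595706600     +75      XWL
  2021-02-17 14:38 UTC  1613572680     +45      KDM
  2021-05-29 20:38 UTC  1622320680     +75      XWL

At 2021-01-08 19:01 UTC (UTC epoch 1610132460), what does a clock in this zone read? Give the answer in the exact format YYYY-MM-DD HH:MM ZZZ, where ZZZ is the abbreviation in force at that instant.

2021-01-08 20:16 XWL

Query: 2021-01-08 19:01 UTC
Rule 1/3 (XWL, +01:15): 2020-07-25 19:50 UTC ≤ query < 2021-02-17 14:38 UTC
19·60 + 1 + 75 = 1216 min
1216 = 0·1440 + 1216; 1216 = 20·60 + 16 → 20:16, same day
→ 2021-01-08 20:16 XWL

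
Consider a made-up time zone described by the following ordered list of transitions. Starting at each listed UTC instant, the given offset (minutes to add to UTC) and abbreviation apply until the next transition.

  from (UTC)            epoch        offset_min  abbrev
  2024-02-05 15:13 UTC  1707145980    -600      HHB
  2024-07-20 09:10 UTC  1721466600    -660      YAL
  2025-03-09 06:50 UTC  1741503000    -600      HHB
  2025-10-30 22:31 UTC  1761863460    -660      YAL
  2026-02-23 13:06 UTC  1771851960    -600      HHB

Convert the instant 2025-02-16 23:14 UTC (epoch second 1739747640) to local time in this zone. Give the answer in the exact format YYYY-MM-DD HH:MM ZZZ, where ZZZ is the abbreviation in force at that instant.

2025-02-16 12:14 YAL

Query: 2025-02-16 23:14 UTC
Rule 2/5 (YAL, -11:00): 2024-07-20 09:10 UTC ≤ query < 2025-03-09 06:50 UTC
23·60 + 14 - 660 = 734 min
734 = 0·1440 + 734; 734 = 12·60 + 14 → 12:14, same day
→ 2025-02-16 12:14 YAL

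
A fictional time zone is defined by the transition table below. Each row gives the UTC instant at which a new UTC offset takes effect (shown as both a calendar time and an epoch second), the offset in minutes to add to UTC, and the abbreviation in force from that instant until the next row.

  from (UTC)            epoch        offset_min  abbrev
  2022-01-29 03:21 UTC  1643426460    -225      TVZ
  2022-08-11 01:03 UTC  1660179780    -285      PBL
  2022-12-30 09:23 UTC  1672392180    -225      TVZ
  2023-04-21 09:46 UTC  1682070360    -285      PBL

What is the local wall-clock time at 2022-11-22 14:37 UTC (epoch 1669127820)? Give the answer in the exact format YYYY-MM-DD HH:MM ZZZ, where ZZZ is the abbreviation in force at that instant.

2022-11-22 09:52 PBL

Query: 2022-11-22 14:37 UTC
Rule 2/4 (PBL, -04:45): 2022-08-11 01:03 UTC ≤ query < 2022-12-30 09:23 UTC
14·60 + 37 - 285 = 592 min
592 = 0·1440 + 592; 592 = 9·60 + 52 → 09:52, same day
→ 2022-11-22 09:52 PBL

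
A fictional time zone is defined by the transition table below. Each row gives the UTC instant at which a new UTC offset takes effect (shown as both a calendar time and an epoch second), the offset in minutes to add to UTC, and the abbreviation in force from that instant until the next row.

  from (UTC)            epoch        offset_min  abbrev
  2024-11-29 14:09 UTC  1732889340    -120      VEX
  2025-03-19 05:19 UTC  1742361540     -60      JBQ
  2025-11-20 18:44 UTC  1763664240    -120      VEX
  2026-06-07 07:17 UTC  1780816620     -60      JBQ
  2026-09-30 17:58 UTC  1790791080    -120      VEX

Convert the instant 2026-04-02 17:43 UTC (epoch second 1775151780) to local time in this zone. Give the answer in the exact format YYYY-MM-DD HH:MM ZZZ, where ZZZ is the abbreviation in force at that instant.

2026-04-02 15:43 VEX

Query: 2026-04-02 17:43 UTC
Rule 3/5 (VEX, -02:00): 2025-11-20 18:44 UTC ≤ query < 2026-06-07 07:17 UTC
17·60 + 43 - 120 = 943 min
943 = 0·1440 + 943; 943 = 15·60 + 43 → 15:43, same day
→ 2026-04-02 15:43 VEX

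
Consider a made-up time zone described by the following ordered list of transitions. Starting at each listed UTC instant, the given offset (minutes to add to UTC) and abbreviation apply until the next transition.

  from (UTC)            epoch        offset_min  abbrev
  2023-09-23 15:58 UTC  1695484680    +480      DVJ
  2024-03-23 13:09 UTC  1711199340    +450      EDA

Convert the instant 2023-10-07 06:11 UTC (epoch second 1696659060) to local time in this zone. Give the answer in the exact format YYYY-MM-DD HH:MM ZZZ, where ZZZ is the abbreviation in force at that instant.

2023-10-07 14:11 DVJ

Query: 2023-10-07 06:11 UTC
Rule 1/2 (DVJ, +08:00): 2023-09-23 15:58 UTC ≤ query < 2024-03-23 13:09 UTC
6·60 + 11 + 480 = 851 min
851 = 0·1440 + 851; 851 = 14·60 + 11 → 14:11, same day
→ 2023-10-07 14:11 DVJ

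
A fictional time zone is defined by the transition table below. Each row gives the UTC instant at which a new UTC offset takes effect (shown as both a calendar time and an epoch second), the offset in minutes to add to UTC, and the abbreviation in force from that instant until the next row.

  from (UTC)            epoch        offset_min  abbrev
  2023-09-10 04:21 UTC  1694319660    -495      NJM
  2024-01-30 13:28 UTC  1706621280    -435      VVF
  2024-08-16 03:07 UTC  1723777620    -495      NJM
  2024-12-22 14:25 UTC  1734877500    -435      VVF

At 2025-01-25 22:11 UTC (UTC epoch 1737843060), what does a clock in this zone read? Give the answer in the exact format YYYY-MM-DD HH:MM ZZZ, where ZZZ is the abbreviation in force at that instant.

Query: 2025-01-25 22:11 UTC
Rule 4/4 (VVF, -07:15): 2024-12-22 14:25 UTC ≤ query < +∞
22·60 + 11 - 435 = 896 min
896 = 0·1440 + 896; 896 = 14·60 + 56 → 14:56, same day
→ 2025-01-25 14:56 VVF

2025-01-25 14:56 VVF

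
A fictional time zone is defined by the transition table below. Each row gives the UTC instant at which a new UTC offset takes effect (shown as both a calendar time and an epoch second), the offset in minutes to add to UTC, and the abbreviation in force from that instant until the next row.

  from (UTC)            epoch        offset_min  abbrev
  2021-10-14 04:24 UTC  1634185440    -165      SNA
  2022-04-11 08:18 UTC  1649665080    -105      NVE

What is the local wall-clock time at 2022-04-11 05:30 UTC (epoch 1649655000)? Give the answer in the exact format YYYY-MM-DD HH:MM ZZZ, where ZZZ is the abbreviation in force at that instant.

Query: 2022-04-11 05:30 UTC
Rule 1/2 (SNA, -02:45): 2021-10-14 04:24 UTC ≤ query < 2022-04-11 08:18 UTC
5·60 + 30 - 165 = 165 min
165 = 0·1440 + 165; 165 = 2·60 + 45 → 02:45, same day
→ 2022-04-11 02:45 SNA

2022-04-11 02:45 SNA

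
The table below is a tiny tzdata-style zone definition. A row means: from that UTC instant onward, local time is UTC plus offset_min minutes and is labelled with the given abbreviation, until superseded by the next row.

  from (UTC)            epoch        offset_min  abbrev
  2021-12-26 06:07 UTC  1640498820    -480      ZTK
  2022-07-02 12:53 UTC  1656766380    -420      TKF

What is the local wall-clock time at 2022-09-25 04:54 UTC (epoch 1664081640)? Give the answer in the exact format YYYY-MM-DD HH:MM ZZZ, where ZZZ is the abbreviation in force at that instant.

2022-09-24 21:54 TKF

Query: 2022-09-25 04:54 UTC
Rule 2/2 (TKF, -07:00): 2022-07-02 12:53 UTC ≤ query < +∞
4·60 + 54 - 420 = -126 min
-126 = -1·1440 + 1314; 1314 = 21·60 + 54 → 21:54, 2022-09-25 - 1 day = 2022-09-24
→ 2022-09-24 21:54 TKF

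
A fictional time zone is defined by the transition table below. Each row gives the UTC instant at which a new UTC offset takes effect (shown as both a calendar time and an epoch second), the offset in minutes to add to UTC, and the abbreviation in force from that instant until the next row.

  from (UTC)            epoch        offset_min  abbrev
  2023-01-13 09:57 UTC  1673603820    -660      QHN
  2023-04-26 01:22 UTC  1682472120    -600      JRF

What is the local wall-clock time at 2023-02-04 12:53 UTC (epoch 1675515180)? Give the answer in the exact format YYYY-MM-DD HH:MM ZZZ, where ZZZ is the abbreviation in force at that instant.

Query: 2023-02-04 12:53 UTC
Rule 1/2 (QHN, -11:00): 2023-01-13 09:57 UTC ≤ query < 2023-04-26 01:22 UTC
12·60 + 53 - 660 = 113 min
113 = 0·1440 + 113; 113 = 1·60 + 53 → 01:53, same day
→ 2023-02-04 01:53 QHN

2023-02-04 01:53 QHN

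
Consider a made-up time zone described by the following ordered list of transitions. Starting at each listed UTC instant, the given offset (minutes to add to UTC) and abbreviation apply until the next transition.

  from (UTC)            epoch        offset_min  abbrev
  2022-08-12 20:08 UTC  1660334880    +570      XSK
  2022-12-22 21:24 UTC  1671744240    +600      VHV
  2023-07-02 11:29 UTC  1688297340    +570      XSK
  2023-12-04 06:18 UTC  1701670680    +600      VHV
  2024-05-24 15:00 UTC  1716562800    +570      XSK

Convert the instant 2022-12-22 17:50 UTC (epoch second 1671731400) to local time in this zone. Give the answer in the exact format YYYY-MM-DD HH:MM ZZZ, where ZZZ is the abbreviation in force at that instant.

Query: 2022-12-22 17:50 UTC
Rule 1/5 (XSK, +09:30): 2022-08-12 20:08 UTC ≤ query < 2022-12-22 21:24 UTC
17·60 + 50 + 570 = 1640 min
1640 = 1·1440 + 200; 200 = 3·60 + 20 → 03:20, 2022-12-22 + 1 day = 2022-12-23
→ 2022-12-23 03:20 XSK

2022-12-23 03:20 XSK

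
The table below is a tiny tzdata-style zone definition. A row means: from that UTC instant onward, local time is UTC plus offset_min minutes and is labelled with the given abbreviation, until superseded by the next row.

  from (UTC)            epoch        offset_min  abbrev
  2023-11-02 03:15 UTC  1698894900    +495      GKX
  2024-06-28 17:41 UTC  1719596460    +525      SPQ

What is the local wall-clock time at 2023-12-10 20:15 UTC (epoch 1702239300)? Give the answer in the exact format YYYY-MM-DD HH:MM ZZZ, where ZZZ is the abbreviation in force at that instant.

Query: 2023-12-10 20:15 UTC
Rule 1/2 (GKX, +08:15): 2023-11-02 03:15 UTC ≤ query < 2024-06-28 17:41 UTC
20·60 + 15 + 495 = 1710 min
1710 = 1·1440 + 270; 270 = 4·60 + 30 → 04:30, 2023-12-10 + 1 day = 2023-12-11
→ 2023-12-11 04:30 GKX

2023-12-11 04:30 GKX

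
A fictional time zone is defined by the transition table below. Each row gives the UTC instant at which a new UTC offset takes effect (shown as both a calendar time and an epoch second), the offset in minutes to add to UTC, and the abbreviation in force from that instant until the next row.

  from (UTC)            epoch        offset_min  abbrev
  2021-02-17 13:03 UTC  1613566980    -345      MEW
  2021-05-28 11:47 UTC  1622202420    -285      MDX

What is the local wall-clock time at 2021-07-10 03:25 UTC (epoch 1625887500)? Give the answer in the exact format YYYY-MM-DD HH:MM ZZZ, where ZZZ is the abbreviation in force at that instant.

2021-07-09 22:40 MDX

Query: 2021-07-10 03:25 UTC
Rule 2/2 (MDX, -04:45): 2021-05-28 11:47 UTC ≤ query < +∞
3·60 + 25 - 285 = -80 min
-80 = -1·1440 + 1360; 1360 = 22·60 + 40 → 22:40, 2021-07-10 - 1 day = 2021-07-09
→ 2021-07-09 22:40 MDX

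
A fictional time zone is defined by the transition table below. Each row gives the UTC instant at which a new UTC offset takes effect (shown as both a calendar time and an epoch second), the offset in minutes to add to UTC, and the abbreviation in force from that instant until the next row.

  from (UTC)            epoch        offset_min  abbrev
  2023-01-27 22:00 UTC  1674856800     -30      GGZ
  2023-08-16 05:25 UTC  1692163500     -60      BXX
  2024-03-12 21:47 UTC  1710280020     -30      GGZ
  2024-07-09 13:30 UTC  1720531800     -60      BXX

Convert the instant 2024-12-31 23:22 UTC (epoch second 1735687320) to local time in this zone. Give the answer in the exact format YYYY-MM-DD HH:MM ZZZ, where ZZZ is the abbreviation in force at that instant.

Query: 2024-12-31 23:22 UTC
Rule 4/4 (BXX, -01:00): 2024-07-09 13:30 UTC ≤ query < +∞
23·60 + 22 - 60 = 1342 min
1342 = 0·1440 + 1342; 1342 = 22·60 + 22 → 22:22, same day
→ 2024-12-31 22:22 BXX

2024-12-31 22:22 BXX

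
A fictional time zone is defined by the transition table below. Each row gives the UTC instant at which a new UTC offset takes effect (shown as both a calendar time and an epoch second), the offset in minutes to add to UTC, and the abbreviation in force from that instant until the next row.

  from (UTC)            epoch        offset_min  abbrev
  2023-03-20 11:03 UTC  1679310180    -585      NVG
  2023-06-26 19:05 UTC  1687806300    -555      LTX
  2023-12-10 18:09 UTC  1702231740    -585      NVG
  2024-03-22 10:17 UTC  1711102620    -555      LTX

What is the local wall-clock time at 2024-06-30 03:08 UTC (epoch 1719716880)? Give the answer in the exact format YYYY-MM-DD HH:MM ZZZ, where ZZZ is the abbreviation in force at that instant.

Query: 2024-06-30 03:08 UTC
Rule 4/4 (LTX, -09:15): 2024-03-22 10:17 UTC ≤ query < +∞
3·60 + 8 - 555 = -367 min
-367 = -1·1440 + 1073; 1073 = 17·60 + 53 → 17:53, 2024-06-30 - 1 day = 2024-06-29
→ 2024-06-29 17:53 LTX

2024-06-29 17:53 LTX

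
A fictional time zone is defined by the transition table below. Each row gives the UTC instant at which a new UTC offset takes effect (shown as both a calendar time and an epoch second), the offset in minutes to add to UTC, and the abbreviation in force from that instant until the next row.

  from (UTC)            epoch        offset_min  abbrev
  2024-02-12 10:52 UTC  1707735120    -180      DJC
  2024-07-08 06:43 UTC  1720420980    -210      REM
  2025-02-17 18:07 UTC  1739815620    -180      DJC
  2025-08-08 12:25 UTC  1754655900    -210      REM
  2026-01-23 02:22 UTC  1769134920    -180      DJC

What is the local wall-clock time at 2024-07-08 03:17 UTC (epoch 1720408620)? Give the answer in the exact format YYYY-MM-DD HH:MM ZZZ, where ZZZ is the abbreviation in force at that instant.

Query: 2024-07-08 03:17 UTC
Rule 1/5 (DJC, -03:00): 2024-02-12 10:52 UTC ≤ query < 2024-07-08 06:43 UTC
3·60 + 17 - 180 = 17 min
17 = 0·1440 + 17; 17 = 0·60 + 17 → 00:17, same day
→ 2024-07-08 00:17 DJC

2024-07-08 00:17 DJC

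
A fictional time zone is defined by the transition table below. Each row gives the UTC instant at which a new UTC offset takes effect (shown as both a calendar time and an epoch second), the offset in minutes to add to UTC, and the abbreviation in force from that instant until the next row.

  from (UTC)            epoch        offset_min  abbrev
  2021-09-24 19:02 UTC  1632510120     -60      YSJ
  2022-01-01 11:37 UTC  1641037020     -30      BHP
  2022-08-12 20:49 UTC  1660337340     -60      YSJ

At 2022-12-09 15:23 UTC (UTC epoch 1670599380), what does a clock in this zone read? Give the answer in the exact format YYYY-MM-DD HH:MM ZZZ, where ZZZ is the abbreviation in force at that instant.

Query: 2022-12-09 15:23 UTC
Rule 3/3 (YSJ, -01:00): 2022-08-12 20:49 UTC ≤ query < +∞
15·60 + 23 - 60 = 863 min
863 = 0·1440 + 863; 863 = 14·60 + 23 → 14:23, same day
→ 2022-12-09 14:23 YSJ

2022-12-09 14:23 YSJ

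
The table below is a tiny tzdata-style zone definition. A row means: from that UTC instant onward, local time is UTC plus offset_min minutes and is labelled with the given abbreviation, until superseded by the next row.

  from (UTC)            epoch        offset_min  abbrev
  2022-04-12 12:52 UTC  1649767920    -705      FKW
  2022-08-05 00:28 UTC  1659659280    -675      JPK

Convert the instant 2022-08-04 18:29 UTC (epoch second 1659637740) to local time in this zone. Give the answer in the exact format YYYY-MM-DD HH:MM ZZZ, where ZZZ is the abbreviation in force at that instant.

Query: 2022-08-04 18:29 UTC
Rule 1/2 (FKW, -11:45): 2022-04-12 12:52 UTC ≤ query < 2022-08-05 00:28 UTC
18·60 + 29 - 705 = 404 min
404 = 0·1440 + 404; 404 = 6·60 + 44 → 06:44, same day
→ 2022-08-04 06:44 FKW

2022-08-04 06:44 FKW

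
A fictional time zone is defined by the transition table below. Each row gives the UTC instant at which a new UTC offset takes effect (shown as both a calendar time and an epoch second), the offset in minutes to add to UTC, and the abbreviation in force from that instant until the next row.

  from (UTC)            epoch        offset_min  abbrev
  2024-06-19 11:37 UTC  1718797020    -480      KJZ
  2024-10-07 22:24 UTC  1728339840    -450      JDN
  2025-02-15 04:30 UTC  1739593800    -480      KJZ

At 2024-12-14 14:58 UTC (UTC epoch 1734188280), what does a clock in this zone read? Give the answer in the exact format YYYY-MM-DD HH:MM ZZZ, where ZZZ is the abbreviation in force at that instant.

2024-12-14 07:28 JDN

Query: 2024-12-14 14:58 UTC
Rule 2/3 (JDN, -07:30): 2024-10-07 22:24 UTC ≤ query < 2025-02-15 04:30 UTC
14·60 + 58 - 450 = 448 min
448 = 0·1440 + 448; 448 = 7·60 + 28 → 07:28, same day
→ 2024-12-14 07:28 JDN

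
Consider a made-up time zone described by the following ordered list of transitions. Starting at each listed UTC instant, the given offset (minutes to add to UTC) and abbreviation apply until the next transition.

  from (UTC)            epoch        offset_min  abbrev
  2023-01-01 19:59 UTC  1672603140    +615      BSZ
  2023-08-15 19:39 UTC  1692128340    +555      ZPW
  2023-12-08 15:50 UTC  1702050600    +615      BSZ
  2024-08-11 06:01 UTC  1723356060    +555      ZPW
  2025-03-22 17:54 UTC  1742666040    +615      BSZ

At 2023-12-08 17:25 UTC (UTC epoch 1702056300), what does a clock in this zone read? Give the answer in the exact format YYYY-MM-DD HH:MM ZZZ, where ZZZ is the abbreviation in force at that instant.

Query: 2023-12-08 17:25 UTC
Rule 3/5 (BSZ, +10:15): 2023-12-08 15:50 UTC ≤ query < 2024-08-11 06:01 UTC
17·60 + 25 + 615 = 1660 min
1660 = 1·1440 + 220; 220 = 3·60 + 40 → 03:40, 2023-12-08 + 1 day = 2023-12-09
→ 2023-12-09 03:40 BSZ

2023-12-09 03:40 BSZ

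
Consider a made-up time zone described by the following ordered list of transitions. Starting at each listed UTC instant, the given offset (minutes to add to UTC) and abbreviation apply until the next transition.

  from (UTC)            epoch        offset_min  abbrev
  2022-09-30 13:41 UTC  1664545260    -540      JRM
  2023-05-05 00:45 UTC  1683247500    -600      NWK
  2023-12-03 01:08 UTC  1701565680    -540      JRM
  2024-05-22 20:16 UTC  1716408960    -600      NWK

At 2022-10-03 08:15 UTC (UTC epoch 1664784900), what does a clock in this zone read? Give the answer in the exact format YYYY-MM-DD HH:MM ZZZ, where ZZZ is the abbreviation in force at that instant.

2022-10-02 23:15 JRM

Query: 2022-10-03 08:15 UTC
Rule 1/4 (JRM, -09:00): 2022-09-30 13:41 UTC ≤ query < 2023-05-05 00:45 UTC
8·60 + 15 - 540 = -45 min
-45 = -1·1440 + 1395; 1395 = 23·60 + 15 → 23:15, 2022-10-03 - 1 day = 2022-10-02
→ 2022-10-02 23:15 JRM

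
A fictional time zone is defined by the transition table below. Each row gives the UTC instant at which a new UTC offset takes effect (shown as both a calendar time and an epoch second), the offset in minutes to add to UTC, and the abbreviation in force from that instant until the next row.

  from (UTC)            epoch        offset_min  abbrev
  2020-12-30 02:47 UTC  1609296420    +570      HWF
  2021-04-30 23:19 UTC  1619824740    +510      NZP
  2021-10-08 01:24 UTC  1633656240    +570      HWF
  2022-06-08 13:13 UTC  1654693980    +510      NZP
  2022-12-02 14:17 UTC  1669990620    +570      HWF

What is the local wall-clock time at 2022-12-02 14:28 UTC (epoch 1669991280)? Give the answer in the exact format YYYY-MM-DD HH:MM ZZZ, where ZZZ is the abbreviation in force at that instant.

Query: 2022-12-02 14:28 UTC
Rule 5/5 (HWF, +09:30): 2022-12-02 14:17 UTC ≤ query < +∞
14·60 + 28 + 570 = 1438 min
1438 = 0·1440 + 1438; 1438 = 23·60 + 58 → 23:58, same day
→ 2022-12-02 23:58 HWF

2022-12-02 23:58 HWF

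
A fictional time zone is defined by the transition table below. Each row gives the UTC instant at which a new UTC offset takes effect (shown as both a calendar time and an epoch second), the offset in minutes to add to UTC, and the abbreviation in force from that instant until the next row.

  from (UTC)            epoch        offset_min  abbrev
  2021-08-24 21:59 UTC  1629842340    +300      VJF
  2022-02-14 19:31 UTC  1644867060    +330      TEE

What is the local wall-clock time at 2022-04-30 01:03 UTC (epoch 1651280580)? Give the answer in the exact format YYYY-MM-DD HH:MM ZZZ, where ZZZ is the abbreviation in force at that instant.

Query: 2022-04-30 01:03 UTC
Rule 2/2 (TEE, +05:30): 2022-02-14 19:31 UTC ≤ query < +∞
1·60 + 3 + 330 = 393 min
393 = 0·1440 + 393; 393 = 6·60 + 33 → 06:33, same day
→ 2022-04-30 06:33 TEE

2022-04-30 06:33 TEE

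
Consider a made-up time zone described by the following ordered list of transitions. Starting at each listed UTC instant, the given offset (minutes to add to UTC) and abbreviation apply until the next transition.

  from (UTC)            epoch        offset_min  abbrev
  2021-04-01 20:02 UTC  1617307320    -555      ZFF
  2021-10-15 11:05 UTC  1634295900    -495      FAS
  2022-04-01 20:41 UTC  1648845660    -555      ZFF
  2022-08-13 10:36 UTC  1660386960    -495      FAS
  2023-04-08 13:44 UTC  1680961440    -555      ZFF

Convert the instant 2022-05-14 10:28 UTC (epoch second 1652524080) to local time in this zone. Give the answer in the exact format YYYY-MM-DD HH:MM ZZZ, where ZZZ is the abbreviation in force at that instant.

Query: 2022-05-14 10:28 UTC
Rule 3/5 (ZFF, -09:15): 2022-04-01 20:41 UTC ≤ query < 2022-08-13 10:36 UTC
10·60 + 28 - 555 = 73 min
73 = 0·1440 + 73; 73 = 1·60 + 13 → 01:13, same day
→ 2022-05-14 01:13 ZFF

2022-05-14 01:13 ZFF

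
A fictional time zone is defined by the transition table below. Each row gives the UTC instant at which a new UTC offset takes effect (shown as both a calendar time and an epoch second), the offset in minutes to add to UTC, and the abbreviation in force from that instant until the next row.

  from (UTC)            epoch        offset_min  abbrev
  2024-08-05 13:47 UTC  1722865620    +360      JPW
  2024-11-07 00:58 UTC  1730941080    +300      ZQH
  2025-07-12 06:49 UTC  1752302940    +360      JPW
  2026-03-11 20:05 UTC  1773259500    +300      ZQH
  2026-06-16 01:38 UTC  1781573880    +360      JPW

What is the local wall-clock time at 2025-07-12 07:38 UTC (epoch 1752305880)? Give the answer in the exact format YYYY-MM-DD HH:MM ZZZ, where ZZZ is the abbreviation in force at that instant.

2025-07-12 13:38 JPW

Query: 2025-07-12 07:38 UTC
Rule 3/5 (JPW, +06:00): 2025-07-12 06:49 UTC ≤ query < 2026-03-11 20:05 UTC
7·60 + 38 + 360 = 818 min
818 = 0·1440 + 818; 818 = 13·60 + 38 → 13:38, same day
→ 2025-07-12 13:38 JPW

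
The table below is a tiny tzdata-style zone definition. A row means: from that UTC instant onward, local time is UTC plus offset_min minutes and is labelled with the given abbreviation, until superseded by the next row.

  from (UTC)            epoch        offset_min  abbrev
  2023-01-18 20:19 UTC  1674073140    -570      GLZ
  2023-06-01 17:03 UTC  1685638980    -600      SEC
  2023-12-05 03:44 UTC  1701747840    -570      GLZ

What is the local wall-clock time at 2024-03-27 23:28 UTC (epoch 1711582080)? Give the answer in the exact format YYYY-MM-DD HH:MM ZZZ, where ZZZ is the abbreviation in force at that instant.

Query: 2024-03-27 23:28 UTC
Rule 3/3 (GLZ, -09:30): 2023-12-05 03:44 UTC ≤ query < +∞
23·60 + 28 - 570 = 838 min
838 = 0·1440 + 838; 838 = 13·60 + 58 → 13:58, same day
→ 2024-03-27 13:58 GLZ

2024-03-27 13:58 GLZ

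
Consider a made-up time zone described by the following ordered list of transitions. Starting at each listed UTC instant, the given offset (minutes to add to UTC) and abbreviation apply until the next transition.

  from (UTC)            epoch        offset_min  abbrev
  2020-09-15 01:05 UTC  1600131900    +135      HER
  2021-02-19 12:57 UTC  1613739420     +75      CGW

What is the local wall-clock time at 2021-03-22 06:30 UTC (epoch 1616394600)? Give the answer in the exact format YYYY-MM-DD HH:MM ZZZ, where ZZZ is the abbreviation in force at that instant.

2021-03-22 07:45 CGW

Query: 2021-03-22 06:30 UTC
Rule 2/2 (CGW, +01:15): 2021-02-19 12:57 UTC ≤ query < +∞
6·60 + 30 + 75 = 465 min
465 = 0·1440 + 465; 465 = 7·60 + 45 → 07:45, same day
→ 2021-03-22 07:45 CGW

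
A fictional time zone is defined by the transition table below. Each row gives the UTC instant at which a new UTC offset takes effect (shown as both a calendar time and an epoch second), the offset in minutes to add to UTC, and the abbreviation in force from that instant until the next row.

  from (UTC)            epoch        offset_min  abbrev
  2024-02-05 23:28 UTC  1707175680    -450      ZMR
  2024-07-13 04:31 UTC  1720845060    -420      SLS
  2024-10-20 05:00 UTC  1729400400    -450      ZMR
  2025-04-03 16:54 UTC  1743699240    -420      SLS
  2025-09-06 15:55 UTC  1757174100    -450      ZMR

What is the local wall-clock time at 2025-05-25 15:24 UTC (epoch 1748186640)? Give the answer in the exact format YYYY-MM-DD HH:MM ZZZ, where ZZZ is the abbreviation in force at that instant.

2025-05-25 08:24 SLS

Query: 2025-05-25 15:24 UTC
Rule 4/5 (SLS, -07:00): 2025-04-03 16:54 UTC ≤ query < 2025-09-06 15:55 UTC
15·60 + 24 - 420 = 504 min
504 = 0·1440 + 504; 504 = 8·60 + 24 → 08:24, same day
→ 2025-05-25 08:24 SLS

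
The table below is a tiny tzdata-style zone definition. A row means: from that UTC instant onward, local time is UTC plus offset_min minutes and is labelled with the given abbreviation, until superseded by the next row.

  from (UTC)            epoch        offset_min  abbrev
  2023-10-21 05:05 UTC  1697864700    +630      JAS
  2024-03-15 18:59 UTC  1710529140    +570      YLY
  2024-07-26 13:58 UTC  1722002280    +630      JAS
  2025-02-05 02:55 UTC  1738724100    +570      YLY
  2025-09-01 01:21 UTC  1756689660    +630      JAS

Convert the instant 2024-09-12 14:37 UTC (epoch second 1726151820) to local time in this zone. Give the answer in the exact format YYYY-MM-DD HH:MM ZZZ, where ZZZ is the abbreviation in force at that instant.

Query: 2024-09-12 14:37 UTC
Rule 3/5 (JAS, +10:30): 2024-07-26 13:58 UTC ≤ query < 2025-02-05 02:55 UTC
14·60 + 37 + 630 = 1507 min
1507 = 1·1440 + 67; 67 = 1·60 + 7 → 01:07, 2024-09-12 + 1 day = 2024-09-13
→ 2024-09-13 01:07 JAS

2024-09-13 01:07 JAS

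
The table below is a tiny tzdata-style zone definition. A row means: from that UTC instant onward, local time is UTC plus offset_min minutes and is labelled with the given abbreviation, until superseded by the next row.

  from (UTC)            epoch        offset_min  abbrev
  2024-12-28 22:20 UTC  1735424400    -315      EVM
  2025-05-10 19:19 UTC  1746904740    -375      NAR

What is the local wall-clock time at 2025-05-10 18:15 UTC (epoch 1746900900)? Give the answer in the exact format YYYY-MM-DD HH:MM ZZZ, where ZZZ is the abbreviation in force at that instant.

Query: 2025-05-10 18:15 UTC
Rule 1/2 (EVM, -05:15): 2024-12-28 22:20 UTC ≤ query < 2025-05-10 19:19 UTC
18·60 + 15 - 315 = 780 min
780 = 0·1440 + 780; 780 = 13·60 + 0 → 13:00, same day
→ 2025-05-10 13:00 EVM

2025-05-10 13:00 EVM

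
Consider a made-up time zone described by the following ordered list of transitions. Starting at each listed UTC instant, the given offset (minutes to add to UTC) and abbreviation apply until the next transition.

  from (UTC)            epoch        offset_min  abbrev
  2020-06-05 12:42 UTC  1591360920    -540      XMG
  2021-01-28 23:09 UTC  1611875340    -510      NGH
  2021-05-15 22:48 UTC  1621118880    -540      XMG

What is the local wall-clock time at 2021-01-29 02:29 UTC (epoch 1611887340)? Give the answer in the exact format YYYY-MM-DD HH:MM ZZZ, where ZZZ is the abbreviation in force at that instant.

Query: 2021-01-29 02:29 UTC
Rule 2/3 (NGH, -08:30): 2021-01-28 23:09 UTC ≤ query < 2021-05-15 22:48 UTC
2·60 + 29 - 510 = -361 min
-361 = -1·1440 + 1079; 1079 = 17·60 + 59 → 17:59, 2021-01-29 - 1 day = 2021-01-28
→ 2021-01-28 17:59 NGH

2021-01-28 17:59 NGH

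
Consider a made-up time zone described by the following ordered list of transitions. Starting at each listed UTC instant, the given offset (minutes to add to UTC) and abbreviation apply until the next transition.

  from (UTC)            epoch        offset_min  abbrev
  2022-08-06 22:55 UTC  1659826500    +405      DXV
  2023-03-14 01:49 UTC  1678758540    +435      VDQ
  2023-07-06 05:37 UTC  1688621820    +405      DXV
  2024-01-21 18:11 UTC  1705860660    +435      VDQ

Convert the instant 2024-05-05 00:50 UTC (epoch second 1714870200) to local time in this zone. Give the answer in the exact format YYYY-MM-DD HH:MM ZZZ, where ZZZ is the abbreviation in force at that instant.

Query: 2024-05-05 00:50 UTC
Rule 4/4 (VDQ, +07:15): 2024-01-21 18:11 UTC ≤ query < +∞
0·60 + 50 + 435 = 485 min
485 = 0·1440 + 485; 485 = 8·60 + 5 → 08:05, same day
→ 2024-05-05 08:05 VDQ

2024-05-05 08:05 VDQ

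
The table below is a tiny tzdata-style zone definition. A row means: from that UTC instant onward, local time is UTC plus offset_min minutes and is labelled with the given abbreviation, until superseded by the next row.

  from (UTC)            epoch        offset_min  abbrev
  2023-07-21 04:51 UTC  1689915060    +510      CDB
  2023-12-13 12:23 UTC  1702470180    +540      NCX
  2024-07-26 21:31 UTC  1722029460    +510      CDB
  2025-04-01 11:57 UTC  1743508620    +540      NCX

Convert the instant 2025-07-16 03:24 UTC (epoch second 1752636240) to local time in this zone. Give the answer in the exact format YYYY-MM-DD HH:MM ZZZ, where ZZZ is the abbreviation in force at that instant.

2025-07-16 12:24 NCX

Query: 2025-07-16 03:24 UTC
Rule 4/4 (NCX, +09:00): 2025-04-01 11:57 UTC ≤ query < +∞
3·60 + 24 + 540 = 744 min
744 = 0·1440 + 744; 744 = 12·60 + 24 → 12:24, same day
→ 2025-07-16 12:24 NCX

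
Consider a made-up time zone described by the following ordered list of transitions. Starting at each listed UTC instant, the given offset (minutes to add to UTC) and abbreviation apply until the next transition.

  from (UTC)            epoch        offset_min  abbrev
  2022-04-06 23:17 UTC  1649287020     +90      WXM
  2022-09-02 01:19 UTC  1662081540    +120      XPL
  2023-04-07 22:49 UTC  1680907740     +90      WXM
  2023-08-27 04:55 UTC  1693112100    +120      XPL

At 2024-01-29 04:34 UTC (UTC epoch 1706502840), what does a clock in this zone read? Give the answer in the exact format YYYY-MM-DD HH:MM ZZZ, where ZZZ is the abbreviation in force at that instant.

2024-01-29 06:34 XPL

Query: 2024-01-29 04:34 UTC
Rule 4/4 (XPL, +02:00): 2023-08-27 04:55 UTC ≤ query < +∞
4·60 + 34 + 120 = 394 min
394 = 0·1440 + 394; 394 = 6·60 + 34 → 06:34, same day
→ 2024-01-29 06:34 XPL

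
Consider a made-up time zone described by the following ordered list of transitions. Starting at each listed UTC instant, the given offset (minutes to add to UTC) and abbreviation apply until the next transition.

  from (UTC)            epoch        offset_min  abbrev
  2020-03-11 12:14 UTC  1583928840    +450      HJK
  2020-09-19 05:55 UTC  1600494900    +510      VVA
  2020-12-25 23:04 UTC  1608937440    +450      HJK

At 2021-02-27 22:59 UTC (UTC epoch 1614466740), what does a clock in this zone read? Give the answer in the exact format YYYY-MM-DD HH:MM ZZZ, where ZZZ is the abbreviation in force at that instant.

2021-02-28 06:29 HJK

Query: 2021-02-27 22:59 UTC
Rule 3/3 (HJK, +07:30): 2020-12-25 23:04 UTC ≤ query < +∞
22·60 + 59 + 450 = 1829 min
1829 = 1·1440 + 389; 389 = 6·60 + 29 → 06:29, 2021-02-27 + 1 day = 2021-02-28
→ 2021-02-28 06:29 HJK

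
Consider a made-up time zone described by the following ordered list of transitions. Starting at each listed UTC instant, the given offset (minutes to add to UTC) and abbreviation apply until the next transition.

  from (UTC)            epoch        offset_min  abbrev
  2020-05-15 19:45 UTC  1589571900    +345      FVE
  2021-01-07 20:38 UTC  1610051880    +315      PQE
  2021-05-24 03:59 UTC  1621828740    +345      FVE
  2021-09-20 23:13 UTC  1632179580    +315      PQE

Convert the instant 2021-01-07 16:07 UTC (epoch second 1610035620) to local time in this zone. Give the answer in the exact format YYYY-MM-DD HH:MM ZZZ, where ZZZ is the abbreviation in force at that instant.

2021-01-07 21:52 FVE

Query: 2021-01-07 16:07 UTC
Rule 1/4 (FVE, +05:45): 2020-05-15 19:45 UTC ≤ query < 2021-01-07 20:38 UTC
16·60 + 7 + 345 = 1312 min
1312 = 0·1440 + 1312; 1312 = 21·60 + 52 → 21:52, same day
→ 2021-01-07 21:52 FVE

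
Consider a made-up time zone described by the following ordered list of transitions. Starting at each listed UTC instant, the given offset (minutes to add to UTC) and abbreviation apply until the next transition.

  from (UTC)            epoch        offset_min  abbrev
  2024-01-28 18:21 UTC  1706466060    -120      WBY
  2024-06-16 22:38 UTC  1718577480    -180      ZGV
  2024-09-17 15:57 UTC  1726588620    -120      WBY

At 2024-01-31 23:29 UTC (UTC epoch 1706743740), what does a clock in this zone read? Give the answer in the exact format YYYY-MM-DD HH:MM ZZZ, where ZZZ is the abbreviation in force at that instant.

Query: 2024-01-31 23:29 UTC
Rule 1/3 (WBY, -02:00): 2024-01-28 18:21 UTC ≤ query < 2024-06-16 22:38 UTC
23·60 + 29 - 120 = 1289 min
1289 = 0·1440 + 1289; 1289 = 21·60 + 29 → 21:29, same day
→ 2024-01-31 21:29 WBY

2024-01-31 21:29 WBY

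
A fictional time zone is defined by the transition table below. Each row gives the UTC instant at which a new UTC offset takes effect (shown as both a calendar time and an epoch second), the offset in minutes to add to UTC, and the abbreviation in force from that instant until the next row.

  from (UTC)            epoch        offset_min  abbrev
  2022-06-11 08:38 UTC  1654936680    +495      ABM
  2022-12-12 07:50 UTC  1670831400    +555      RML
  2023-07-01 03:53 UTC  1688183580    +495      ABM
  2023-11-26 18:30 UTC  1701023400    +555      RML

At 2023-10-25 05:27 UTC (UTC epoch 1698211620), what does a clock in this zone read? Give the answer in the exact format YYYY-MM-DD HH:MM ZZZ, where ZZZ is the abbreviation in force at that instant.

2023-10-25 13:42 ABM

Query: 2023-10-25 05:27 UTC
Rule 3/4 (ABM, +08:15): 2023-07-01 03:53 UTC ≤ query < 2023-11-26 18:30 UTC
5·60 + 27 + 495 = 822 min
822 = 0·1440 + 822; 822 = 13·60 + 42 → 13:42, same day
→ 2023-10-25 13:42 ABM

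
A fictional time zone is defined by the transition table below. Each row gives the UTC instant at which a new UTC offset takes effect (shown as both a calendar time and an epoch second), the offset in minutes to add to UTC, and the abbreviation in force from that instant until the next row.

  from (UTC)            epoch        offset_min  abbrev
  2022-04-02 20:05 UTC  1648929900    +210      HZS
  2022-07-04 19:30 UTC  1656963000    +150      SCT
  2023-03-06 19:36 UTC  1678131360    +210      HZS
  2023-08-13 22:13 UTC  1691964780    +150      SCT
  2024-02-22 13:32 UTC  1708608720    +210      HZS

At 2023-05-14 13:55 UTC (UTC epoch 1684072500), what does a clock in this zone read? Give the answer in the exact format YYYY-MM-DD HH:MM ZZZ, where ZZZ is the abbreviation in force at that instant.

Query: 2023-05-14 13:55 UTC
Rule 3/5 (HZS, +03:30): 2023-03-06 19:36 UTC ≤ query < 2023-08-13 22:13 UTC
13·60 + 55 + 210 = 1045 min
1045 = 0·1440 + 1045; 1045 = 17·60 + 25 → 17:25, same day
→ 2023-05-14 17:25 HZS

2023-05-14 17:25 HZS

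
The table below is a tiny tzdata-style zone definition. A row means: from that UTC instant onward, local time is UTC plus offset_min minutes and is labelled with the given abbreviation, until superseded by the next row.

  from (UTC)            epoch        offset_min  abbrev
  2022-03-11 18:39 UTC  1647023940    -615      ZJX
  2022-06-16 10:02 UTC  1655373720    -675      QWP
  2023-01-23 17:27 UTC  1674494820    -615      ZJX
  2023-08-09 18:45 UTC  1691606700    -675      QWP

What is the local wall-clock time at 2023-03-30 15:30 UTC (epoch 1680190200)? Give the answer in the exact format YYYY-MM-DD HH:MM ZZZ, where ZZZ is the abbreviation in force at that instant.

Query: 2023-03-30 15:30 UTC
Rule 3/4 (ZJX, -10:15): 2023-01-23 17:27 UTC ≤ query < 2023-08-09 18:45 UTC
15·60 + 30 - 615 = 315 min
315 = 0·1440 + 315; 315 = 5·60 + 15 → 05:15, same day
→ 2023-03-30 05:15 ZJX

2023-03-30 05:15 ZJX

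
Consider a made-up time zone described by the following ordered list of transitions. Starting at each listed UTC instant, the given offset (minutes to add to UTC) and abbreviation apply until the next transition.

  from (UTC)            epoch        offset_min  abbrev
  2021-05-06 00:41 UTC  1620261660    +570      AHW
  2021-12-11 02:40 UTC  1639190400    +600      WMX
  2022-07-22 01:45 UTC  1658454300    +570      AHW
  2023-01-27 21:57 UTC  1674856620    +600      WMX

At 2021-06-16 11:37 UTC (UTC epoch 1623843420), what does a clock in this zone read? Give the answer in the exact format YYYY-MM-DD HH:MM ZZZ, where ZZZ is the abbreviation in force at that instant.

Query: 2021-06-16 11:37 UTC
Rule 1/4 (AHW, +09:30): 2021-05-06 00:41 UTC ≤ query < 2021-12-11 02:40 UTC
11·60 + 37 + 570 = 1267 min
1267 = 0·1440 + 1267; 1267 = 21·60 + 7 → 21:07, same day
→ 2021-06-16 21:07 AHW

2021-06-16 21:07 AHW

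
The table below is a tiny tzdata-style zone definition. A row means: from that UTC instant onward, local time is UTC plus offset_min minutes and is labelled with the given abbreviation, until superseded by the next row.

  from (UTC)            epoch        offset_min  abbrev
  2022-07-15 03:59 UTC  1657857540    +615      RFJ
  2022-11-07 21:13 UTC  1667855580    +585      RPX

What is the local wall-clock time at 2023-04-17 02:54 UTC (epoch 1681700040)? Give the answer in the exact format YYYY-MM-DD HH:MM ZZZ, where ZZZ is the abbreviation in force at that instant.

2023-04-17 12:39 RPX

Query: 2023-04-17 02:54 UTC
Rule 2/2 (RPX, +09:45): 2022-11-07 21:13 UTC ≤ query < +∞
2·60 + 54 + 585 = 759 min
759 = 0·1440 + 759; 759 = 12·60 + 39 → 12:39, same day
→ 2023-04-17 12:39 RPX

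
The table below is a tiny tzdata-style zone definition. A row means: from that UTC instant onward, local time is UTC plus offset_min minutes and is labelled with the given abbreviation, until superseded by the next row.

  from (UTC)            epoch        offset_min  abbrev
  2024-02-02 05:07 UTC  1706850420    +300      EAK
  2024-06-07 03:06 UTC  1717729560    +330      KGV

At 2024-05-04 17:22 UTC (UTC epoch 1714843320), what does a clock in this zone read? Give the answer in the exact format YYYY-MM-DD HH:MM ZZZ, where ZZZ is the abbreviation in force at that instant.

Query: 2024-05-04 17:22 UTC
Rule 1/2 (EAK, +05:00): 2024-02-02 05:07 UTC ≤ query < 2024-06-07 03:06 UTC
17·60 + 22 + 300 = 1342 min
1342 = 0·1440 + 1342; 1342 = 22·60 + 22 → 22:22, same day
→ 2024-05-04 22:22 EAK

2024-05-04 22:22 EAK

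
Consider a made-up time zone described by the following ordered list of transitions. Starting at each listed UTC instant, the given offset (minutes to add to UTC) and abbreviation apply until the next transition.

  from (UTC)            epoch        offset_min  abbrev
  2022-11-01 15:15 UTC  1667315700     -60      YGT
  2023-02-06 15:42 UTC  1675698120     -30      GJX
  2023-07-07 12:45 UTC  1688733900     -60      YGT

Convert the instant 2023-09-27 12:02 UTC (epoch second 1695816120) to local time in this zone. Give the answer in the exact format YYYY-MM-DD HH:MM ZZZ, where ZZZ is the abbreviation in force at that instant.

2023-09-27 11:02 YGT

Query: 2023-09-27 12:02 UTC
Rule 3/3 (YGT, -01:00): 2023-07-07 12:45 UTC ≤ query < +∞
12·60 + 2 - 60 = 662 min
662 = 0·1440 + 662; 662 = 11·60 + 2 → 11:02, same day
→ 2023-09-27 11:02 YGT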